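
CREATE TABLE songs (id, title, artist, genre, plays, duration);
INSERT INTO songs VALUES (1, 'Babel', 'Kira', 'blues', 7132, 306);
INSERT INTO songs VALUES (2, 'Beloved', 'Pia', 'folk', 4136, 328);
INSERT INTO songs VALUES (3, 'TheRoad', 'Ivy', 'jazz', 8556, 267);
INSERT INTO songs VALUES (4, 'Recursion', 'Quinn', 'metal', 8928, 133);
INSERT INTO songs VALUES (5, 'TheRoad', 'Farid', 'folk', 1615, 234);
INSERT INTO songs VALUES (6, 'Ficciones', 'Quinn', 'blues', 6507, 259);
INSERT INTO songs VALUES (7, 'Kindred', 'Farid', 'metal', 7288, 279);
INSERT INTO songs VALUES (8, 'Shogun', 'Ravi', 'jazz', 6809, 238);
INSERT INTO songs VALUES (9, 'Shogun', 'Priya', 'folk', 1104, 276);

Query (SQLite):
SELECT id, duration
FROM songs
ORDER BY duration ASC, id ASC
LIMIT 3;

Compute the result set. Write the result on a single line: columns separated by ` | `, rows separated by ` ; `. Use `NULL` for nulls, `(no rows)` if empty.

4 | 133 ; 5 | 234 ; 8 | 238

Sort by duration asc, tiebreak id asc: (133, id=4), (234, id=5), (238, id=8), (259, id=6), (267, id=3), (276, id=9) …. Take first 3.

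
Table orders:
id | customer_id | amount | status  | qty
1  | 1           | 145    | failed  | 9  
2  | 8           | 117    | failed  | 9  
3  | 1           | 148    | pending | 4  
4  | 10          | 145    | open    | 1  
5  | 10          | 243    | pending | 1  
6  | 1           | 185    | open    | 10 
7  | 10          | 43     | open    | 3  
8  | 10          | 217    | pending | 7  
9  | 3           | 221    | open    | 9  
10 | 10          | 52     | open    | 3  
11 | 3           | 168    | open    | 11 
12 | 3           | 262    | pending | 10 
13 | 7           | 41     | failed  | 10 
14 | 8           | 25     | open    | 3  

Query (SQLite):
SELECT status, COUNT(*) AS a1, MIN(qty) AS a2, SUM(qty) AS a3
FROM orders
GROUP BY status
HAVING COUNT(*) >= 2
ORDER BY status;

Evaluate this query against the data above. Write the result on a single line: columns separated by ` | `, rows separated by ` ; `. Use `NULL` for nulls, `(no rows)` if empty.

failed | 3 | 9 | 28 ; open | 7 | 1 | 40 ; pending | 4 | 1 | 22

Group orders by status.
Per group compute: COUNT(*), MIN(qty), SUM(qty).
HAVING: drop groups with fewer than 2 rows.
  failed: ids {1, 2, 13} → COUNT(*)=3, MIN(qty)=9, SUM(qty)=28
  open: ids {4, 6, 7, 9, 10, 11, 14} → COUNT(*)=7, MIN(qty)=1, SUM(qty)=40
  pending: ids {3, 5, 8, 12} → COUNT(*)=4, MIN(qty)=1, SUM(qty)=22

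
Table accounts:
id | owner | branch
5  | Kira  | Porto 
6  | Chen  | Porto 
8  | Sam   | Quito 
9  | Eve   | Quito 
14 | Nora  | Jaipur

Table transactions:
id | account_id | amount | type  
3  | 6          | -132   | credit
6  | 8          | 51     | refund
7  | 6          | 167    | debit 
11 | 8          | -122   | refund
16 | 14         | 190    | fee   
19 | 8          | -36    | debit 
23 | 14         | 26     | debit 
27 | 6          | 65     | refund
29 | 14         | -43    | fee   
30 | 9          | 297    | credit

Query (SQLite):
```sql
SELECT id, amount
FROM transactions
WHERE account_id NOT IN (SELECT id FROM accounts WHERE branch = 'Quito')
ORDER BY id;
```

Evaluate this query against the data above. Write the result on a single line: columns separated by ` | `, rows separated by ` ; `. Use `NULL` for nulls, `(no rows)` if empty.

Inner query: accounts.id where branch = 'Quito'.
Outer: keep transactions rows whose account_id is not in that set.
Inner query → {8, 9}

3 | -132 ; 7 | 167 ; 16 | 190 ; 23 | 26 ; 27 | 65 ; 29 | -43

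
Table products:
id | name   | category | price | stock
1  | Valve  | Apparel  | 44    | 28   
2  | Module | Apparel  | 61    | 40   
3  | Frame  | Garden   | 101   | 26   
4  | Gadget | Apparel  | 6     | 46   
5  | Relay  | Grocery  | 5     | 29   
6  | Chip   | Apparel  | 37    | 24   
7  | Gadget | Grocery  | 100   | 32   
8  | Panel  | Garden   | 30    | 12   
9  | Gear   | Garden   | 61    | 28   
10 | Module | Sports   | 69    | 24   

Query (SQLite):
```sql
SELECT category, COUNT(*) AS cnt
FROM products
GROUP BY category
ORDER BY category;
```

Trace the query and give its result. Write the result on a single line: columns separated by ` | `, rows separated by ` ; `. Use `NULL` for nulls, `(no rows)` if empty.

Partition products by category; compute COUNT(*) within each group.
  Apparel: ids {1, 2, 4, 6} → COUNT(*)=4
  Garden: ids {3, 8, 9} → COUNT(*)=3
  Grocery: ids {5, 7} → COUNT(*)=2
  Sports: ids {10} → COUNT(*)=1

Apparel | 4 ; Garden | 3 ; Grocery | 2 ; Sports | 1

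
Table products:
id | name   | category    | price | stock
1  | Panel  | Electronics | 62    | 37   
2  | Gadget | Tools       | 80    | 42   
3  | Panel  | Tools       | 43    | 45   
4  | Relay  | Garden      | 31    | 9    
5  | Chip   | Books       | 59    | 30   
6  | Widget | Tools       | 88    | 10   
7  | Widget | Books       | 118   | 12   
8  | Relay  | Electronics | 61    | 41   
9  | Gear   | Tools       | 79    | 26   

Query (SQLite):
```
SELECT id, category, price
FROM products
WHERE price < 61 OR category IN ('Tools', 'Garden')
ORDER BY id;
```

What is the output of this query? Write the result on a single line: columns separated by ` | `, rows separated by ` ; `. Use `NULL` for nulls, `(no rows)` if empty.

2 | Tools | 80 ; 3 | Tools | 43 ; 4 | Garden | 31 ; 5 | Books | 59 ; 6 | Tools | 88 ; 9 | Tools | 79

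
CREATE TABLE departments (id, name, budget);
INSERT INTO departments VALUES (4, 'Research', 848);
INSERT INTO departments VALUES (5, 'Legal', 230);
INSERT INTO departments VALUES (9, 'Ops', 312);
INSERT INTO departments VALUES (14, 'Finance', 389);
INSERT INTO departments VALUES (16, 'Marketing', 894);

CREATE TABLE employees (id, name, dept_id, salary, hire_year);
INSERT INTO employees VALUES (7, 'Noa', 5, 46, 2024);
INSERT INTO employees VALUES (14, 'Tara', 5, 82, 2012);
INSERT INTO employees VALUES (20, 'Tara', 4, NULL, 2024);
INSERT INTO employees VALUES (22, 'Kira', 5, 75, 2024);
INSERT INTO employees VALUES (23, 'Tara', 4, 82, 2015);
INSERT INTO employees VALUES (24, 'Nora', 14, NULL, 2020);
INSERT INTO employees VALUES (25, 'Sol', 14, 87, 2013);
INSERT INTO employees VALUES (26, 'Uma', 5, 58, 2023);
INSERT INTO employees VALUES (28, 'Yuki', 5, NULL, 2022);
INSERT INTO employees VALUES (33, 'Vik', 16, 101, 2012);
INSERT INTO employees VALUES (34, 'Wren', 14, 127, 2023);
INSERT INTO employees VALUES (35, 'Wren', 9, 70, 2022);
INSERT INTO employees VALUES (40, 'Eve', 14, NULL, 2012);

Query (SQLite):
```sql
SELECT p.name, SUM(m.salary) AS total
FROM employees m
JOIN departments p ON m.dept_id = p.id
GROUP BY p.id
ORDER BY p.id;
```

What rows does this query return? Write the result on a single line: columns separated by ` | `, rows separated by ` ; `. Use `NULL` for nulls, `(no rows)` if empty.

Research | 82 ; Legal | 261 ; Ops | 70 ; Finance | 214 ; Marketing | 101

Join each employees row to its departments via dept_id.
Group joined rows by departments.id; compute SUM(m.salary) per group.
  4: ids {20, 23} → SUM(m.salary)=82
  5: ids {7, 14, 22, 26, 28} → SUM(m.salary)=261
  9: ids {35} → SUM(m.salary)=70
  14: ids {24, 25, 34, 40} → SUM(m.salary)=214
  16: ids {33} → SUM(m.salary)=101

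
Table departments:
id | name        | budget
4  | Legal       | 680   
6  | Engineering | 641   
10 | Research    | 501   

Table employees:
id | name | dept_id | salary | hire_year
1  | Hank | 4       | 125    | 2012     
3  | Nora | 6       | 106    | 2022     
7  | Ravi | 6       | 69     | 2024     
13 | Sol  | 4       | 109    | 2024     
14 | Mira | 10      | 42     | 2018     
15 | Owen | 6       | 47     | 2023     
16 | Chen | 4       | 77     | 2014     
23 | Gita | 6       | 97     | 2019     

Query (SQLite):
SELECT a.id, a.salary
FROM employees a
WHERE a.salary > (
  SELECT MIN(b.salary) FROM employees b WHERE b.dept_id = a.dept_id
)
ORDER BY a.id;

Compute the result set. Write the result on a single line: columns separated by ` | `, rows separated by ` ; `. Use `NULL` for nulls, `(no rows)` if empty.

1 | 125 ; 3 | 106 ; 7 | 69 ; 13 | 109 ; 23 | 97

For each employees row a, compute MIN(salary) over rows sharing a.dept_id.
Keep row a if a.salary > that per-group MIN.
  dept_id=4: MIN(salary) = 77
  dept_id=6: MIN(salary) = 47
  dept_id=10: MIN(salary) = 42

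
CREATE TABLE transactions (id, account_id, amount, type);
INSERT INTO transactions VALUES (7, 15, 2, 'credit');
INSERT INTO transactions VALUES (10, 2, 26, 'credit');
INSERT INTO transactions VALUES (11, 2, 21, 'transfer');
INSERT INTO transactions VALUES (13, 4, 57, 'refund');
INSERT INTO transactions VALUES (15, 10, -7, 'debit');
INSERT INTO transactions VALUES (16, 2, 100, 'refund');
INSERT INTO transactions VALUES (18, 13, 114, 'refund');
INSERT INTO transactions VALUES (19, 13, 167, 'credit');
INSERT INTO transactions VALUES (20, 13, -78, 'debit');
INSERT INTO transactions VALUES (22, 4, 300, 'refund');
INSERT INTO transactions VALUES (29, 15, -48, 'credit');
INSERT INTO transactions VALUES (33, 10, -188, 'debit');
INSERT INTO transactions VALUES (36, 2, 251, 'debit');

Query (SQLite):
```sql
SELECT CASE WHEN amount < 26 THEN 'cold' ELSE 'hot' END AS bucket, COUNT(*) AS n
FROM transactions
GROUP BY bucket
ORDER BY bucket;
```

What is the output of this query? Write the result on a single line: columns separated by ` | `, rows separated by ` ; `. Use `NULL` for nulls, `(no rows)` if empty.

cold | 6 ; hot | 7

Bucket rows by amount < 26 → 'cold' else 'hot'; count each bucket.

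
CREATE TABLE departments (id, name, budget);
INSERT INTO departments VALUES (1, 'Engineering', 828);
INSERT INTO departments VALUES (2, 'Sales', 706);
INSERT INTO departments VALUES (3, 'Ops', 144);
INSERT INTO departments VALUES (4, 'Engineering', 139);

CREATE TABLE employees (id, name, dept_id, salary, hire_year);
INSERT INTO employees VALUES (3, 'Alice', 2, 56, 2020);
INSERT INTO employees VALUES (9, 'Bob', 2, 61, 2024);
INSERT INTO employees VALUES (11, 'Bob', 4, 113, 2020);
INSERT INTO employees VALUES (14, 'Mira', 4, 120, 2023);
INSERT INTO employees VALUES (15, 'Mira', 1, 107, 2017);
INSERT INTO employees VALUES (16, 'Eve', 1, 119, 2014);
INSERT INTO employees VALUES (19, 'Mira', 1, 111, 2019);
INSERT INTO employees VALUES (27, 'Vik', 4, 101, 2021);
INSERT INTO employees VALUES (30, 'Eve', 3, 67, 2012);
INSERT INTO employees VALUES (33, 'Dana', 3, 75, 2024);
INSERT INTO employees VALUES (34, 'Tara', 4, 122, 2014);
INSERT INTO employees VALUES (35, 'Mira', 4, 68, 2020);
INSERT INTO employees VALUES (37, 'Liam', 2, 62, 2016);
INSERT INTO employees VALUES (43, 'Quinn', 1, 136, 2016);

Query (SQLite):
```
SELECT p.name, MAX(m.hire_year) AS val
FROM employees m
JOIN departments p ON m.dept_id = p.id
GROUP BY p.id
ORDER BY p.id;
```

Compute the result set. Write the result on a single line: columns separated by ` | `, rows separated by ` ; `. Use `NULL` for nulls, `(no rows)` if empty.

Engineering | 2019 ; Sales | 2024 ; Ops | 2024 ; Engineering | 2023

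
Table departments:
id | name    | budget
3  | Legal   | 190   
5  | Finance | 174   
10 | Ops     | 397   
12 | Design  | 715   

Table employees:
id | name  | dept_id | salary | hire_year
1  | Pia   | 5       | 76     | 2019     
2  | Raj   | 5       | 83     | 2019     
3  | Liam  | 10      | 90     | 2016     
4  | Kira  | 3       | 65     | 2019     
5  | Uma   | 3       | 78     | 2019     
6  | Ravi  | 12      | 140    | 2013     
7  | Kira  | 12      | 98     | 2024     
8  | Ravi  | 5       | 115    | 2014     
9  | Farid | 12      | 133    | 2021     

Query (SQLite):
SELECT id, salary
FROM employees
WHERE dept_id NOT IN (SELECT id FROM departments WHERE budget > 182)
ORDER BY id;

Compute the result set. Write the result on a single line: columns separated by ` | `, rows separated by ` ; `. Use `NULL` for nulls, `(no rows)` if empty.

1 | 76 ; 2 | 83 ; 8 | 115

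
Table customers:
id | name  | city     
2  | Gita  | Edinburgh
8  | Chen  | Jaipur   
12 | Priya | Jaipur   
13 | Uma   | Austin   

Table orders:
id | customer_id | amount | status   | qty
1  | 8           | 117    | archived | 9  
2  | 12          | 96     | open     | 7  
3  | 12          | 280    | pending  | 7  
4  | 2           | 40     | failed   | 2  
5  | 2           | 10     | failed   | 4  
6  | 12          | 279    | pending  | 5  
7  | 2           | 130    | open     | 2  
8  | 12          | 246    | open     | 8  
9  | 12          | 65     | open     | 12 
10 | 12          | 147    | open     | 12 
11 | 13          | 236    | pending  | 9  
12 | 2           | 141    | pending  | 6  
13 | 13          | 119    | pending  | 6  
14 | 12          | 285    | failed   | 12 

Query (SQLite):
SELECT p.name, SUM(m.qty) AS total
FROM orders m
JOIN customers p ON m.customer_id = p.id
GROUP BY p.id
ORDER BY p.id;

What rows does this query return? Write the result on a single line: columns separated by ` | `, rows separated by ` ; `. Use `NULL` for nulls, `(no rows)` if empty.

Join each orders row to its customers via customer_id.
Group joined rows by customers.id; compute SUM(m.qty) per group.
  2: ids {4, 5, 7, 12} → SUM(m.qty)=14
  8: ids {1} → SUM(m.qty)=9
  12: ids {2, 3, 6, 8, 9, 10, 14} → SUM(m.qty)=63
  13: ids {11, 13} → SUM(m.qty)=15

Gita | 14 ; Chen | 9 ; Priya | 63 ; Uma | 15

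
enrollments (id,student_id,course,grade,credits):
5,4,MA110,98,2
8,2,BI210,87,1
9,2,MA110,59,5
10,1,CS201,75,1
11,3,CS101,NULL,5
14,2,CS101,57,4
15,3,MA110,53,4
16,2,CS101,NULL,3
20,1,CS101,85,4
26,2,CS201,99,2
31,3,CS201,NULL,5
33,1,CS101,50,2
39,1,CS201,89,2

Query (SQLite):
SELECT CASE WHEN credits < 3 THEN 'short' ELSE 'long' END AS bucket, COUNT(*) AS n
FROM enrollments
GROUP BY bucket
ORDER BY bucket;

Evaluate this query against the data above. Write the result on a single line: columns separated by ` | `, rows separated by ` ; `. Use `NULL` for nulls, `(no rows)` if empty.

Bucket rows by credits < 3 → 'short' else 'long'; count each bucket.

long | 7 ; short | 6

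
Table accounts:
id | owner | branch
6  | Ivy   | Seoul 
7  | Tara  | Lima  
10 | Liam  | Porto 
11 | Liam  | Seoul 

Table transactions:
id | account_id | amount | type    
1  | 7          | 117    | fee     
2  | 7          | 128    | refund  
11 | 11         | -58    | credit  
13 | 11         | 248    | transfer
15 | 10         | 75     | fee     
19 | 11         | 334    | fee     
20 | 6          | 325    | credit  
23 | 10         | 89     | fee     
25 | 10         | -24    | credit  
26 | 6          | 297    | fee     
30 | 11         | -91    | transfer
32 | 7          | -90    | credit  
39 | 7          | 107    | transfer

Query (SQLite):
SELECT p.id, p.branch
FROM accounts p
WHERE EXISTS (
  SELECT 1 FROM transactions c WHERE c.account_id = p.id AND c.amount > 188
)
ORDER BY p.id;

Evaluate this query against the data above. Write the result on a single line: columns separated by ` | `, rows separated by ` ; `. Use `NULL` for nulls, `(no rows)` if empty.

6 | Seoul ; 11 | Seoul

For each accounts row, check whether any transactions with matching account_id has amount > 188.
Keep rows where that is true.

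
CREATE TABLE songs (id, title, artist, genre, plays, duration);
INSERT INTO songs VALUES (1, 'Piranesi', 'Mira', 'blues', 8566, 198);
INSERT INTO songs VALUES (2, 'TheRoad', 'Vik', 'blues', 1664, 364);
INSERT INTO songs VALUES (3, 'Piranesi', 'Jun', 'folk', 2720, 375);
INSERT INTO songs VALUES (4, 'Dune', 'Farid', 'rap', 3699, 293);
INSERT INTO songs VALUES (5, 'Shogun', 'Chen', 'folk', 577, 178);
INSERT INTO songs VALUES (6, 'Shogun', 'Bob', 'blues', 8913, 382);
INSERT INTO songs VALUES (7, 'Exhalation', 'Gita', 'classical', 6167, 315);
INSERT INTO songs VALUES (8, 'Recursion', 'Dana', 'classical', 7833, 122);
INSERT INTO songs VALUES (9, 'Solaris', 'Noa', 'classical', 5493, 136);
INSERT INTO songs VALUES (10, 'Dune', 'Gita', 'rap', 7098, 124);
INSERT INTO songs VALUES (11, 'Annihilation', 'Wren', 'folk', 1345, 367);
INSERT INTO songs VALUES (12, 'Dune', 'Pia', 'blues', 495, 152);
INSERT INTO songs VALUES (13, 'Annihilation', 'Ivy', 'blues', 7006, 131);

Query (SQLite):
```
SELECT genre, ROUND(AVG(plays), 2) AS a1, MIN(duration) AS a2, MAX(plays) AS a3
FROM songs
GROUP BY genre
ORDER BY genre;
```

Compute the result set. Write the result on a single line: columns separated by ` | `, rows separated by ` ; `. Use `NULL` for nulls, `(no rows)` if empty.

Group songs by genre.
Per group compute: ROUND(AVG(plays), 2), MIN(duration), MAX(plays).
  blues: ids {1, 2, 6, 12, 13} → ROUND(AVG(plays), 2)=5328.8, MIN(duration)=131, MAX(plays)=8913
  classical: ids {7, 8, 9} → ROUND(AVG(plays), 2)=6497.67, MIN(duration)=122, MAX(plays)=7833
  folk: ids {3, 5, 11} → ROUND(AVG(plays), 2)=1547.33, MIN(duration)=178, MAX(plays)=2720
  rap: ids {4, 10} → ROUND(AVG(plays), 2)=5398.5, MIN(duration)=124, MAX(plays)=7098

blues | 5328.8 | 131 | 8913 ; classical | 6497.67 | 122 | 7833 ; folk | 1547.33 | 178 | 2720 ; rap | 5398.5 | 124 | 7098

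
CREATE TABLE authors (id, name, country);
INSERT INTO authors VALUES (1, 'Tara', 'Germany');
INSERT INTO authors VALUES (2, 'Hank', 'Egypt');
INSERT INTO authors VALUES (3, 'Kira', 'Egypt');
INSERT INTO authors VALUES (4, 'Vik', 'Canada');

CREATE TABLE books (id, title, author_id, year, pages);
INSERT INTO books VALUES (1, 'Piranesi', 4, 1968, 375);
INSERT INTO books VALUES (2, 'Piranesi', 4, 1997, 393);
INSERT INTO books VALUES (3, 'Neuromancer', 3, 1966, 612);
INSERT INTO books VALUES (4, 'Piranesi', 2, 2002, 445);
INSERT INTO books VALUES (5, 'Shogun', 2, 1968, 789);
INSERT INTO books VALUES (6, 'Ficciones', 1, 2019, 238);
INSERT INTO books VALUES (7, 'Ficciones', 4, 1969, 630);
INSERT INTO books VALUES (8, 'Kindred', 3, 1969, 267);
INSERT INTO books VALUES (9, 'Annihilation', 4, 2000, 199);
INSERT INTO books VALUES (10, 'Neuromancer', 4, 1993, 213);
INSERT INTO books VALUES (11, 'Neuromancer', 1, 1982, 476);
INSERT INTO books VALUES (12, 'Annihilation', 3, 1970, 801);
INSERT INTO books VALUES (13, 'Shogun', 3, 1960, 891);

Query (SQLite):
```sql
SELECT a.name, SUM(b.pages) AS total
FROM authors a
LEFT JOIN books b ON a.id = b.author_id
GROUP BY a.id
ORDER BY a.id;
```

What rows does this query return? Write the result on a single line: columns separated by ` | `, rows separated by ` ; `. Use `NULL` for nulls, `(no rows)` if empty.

Tara | 714 ; Hank | 1234 ; Kira | 2571 ; Vik | 1810

LEFT JOIN keeps every authors row; unmatched ones get NULL for books columns.
Group by authors.id and compute SUM(b.pages). SUM over an all-NULL group is NULL.
  1: ids {6, 11} → SUM(b.pages)=714
  2: ids {4, 5} → SUM(b.pages)=1234
  3: ids {3, 8, 12, 13} → SUM(b.pages)=2571
  4: ids {1, 2, 7, 9, 10} → SUM(b.pages)=1810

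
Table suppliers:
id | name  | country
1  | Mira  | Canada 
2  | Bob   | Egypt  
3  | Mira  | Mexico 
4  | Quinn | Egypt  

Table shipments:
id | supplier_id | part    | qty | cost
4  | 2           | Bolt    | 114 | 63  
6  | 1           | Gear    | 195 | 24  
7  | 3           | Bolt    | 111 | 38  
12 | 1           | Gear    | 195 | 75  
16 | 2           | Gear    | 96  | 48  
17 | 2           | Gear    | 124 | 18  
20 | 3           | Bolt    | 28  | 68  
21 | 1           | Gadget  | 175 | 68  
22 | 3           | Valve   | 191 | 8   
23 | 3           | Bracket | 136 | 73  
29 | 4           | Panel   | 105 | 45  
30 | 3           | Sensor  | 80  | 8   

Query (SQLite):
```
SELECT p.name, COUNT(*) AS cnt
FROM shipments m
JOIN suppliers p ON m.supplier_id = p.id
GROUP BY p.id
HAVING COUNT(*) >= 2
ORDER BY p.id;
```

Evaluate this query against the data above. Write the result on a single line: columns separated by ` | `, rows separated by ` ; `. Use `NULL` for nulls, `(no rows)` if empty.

Mira | 3 ; Bob | 3 ; Mira | 5

Join each shipments row to its suppliers via supplier_id.
Group joined rows by suppliers.id; compute COUNT(*) per group.
HAVING: keep groups with count ≥ 2.
  1: ids {6, 12, 21} → COUNT(*)=3
  2: ids {4, 16, 17} → COUNT(*)=3
  3: ids {7, 20, 22, 23, 30} → COUNT(*)=5
  4: ids {29} → COUNT(*)=1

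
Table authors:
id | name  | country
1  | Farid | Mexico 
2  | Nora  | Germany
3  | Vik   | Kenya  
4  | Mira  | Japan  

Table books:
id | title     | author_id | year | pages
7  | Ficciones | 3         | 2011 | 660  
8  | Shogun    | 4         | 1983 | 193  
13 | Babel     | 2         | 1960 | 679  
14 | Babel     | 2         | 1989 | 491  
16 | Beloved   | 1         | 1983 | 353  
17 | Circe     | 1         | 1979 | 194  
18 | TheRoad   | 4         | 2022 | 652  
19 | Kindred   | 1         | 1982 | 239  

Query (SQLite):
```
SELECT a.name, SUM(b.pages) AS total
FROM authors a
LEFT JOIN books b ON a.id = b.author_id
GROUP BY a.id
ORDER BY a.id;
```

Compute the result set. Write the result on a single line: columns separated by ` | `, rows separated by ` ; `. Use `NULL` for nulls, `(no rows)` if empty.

LEFT JOIN keeps every authors row; unmatched ones get NULL for books columns.
Group by authors.id and compute SUM(b.pages). SUM over an all-NULL group is NULL.
  1: ids {16, 17, 19} → SUM(b.pages)=786
  2: ids {13, 14} → SUM(b.pages)=1170
  3: ids {7} → SUM(b.pages)=660
  4: ids {8, 18} → SUM(b.pages)=845

Farid | 786 ; Nora | 1170 ; Vik | 660 ; Mira | 845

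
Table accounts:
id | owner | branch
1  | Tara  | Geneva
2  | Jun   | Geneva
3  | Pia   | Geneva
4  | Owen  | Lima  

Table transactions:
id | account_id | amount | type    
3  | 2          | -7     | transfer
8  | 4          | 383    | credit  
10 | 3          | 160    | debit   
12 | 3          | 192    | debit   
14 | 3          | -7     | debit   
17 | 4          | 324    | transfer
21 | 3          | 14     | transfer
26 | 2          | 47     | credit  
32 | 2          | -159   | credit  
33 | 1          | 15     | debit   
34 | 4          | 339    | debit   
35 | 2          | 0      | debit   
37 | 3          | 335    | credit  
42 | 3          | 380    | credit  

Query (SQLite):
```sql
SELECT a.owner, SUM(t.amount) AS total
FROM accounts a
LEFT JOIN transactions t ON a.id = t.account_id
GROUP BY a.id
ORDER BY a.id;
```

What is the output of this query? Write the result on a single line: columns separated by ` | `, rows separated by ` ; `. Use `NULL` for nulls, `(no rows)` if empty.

LEFT JOIN keeps every accounts row; unmatched ones get NULL for transactions columns.
Group by accounts.id and compute SUM(t.amount). SUM over an all-NULL group is NULL.
  1: ids {33} → SUM(t.amount)=15
  2: ids {3, 26, 32, 35} → SUM(t.amount)=-119
  3: ids {10, 12, 14, 21, 37, 42} → SUM(t.amount)=1074
  4: ids {8, 17, 34} → SUM(t.amount)=1046

Tara | 15 ; Jun | -119 ; Pia | 1074 ; Owen | 1046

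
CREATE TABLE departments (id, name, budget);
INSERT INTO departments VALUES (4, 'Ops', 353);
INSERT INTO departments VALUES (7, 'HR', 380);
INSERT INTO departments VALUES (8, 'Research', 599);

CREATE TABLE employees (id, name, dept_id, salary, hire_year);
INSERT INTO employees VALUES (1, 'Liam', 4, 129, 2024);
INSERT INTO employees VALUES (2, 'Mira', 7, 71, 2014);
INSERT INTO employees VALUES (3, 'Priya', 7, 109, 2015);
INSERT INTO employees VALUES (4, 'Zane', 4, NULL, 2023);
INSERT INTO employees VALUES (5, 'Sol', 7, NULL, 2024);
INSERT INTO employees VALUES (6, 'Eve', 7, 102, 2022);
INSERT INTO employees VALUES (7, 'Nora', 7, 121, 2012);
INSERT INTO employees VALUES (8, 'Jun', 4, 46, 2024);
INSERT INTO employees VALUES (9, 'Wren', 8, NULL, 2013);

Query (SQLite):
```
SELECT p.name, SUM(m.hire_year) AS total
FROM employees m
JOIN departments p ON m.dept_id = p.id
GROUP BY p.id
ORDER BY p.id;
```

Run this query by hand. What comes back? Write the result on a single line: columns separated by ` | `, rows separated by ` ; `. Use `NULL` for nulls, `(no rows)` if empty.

Join each employees row to its departments via dept_id.
Group joined rows by departments.id; compute SUM(m.hire_year) per group.
  4: ids {1, 4, 8} → SUM(m.hire_year)=6071
  7: ids {2, 3, 5, 6, 7} → SUM(m.hire_year)=10087
  8: ids {9} → SUM(m.hire_year)=2013

Ops | 6071 ; HR | 10087 ; Research | 2013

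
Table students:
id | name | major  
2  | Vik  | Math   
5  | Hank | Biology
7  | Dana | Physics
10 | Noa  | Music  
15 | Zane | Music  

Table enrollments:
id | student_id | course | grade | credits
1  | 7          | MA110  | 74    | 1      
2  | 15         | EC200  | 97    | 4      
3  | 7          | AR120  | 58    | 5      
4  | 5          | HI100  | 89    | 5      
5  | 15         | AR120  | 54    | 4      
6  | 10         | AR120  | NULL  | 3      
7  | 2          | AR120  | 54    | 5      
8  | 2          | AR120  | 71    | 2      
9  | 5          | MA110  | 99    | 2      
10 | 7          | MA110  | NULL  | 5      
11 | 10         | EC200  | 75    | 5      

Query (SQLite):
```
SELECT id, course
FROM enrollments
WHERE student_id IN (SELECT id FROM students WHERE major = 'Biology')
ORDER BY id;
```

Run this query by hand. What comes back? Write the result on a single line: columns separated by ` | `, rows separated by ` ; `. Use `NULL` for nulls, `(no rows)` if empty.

Inner query: students.id where major = 'Biology'.
Outer: keep enrollments rows whose student_id is in that set.
Inner query → {5}

4 | HI100 ; 9 | MA110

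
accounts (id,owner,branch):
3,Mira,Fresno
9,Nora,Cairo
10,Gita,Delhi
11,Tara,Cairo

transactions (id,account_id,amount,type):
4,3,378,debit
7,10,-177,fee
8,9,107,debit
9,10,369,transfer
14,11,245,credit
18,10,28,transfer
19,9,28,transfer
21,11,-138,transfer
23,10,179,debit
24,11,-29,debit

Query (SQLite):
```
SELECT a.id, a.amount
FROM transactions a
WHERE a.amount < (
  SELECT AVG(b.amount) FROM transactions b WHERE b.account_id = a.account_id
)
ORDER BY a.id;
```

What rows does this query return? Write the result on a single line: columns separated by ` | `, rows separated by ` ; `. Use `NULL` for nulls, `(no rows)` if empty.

7 | -177 ; 18 | 28 ; 19 | 28 ; 21 | -138 ; 24 | -29

For each transactions row a, compute AVG(amount) over rows sharing a.account_id.
Keep row a if a.amount < that per-group AVG.
  account_id=3: AVG(amount) = 378.0
  account_id=9: AVG(amount) = 67.5
  account_id=10: AVG(amount) = 99.75
  account_id=11: AVG(amount) = 26.0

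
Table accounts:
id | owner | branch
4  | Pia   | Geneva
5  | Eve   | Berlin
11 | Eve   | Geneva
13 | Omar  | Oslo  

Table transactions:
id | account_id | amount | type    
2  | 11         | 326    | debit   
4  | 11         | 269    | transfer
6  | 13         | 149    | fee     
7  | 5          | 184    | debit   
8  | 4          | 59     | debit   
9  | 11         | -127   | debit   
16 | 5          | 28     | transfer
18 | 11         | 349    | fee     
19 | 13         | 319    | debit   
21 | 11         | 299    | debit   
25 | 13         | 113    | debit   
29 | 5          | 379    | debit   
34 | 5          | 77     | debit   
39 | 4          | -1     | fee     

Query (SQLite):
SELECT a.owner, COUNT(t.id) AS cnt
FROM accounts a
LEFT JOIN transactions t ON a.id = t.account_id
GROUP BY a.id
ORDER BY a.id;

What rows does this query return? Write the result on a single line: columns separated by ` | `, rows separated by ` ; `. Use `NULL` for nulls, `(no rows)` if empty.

Pia | 2 ; Eve | 4 ; Eve | 5 ; Omar | 3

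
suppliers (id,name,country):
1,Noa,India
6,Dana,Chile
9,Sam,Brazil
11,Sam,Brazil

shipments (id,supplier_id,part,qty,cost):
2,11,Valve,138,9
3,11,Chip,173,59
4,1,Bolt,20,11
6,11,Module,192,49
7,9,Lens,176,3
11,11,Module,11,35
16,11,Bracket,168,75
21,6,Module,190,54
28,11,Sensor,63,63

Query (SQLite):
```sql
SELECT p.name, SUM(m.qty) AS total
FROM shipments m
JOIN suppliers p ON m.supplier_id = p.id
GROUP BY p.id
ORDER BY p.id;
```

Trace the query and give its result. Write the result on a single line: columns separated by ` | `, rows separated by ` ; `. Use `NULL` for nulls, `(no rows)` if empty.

Join each shipments row to its suppliers via supplier_id.
Group joined rows by suppliers.id; compute SUM(m.qty) per group.
  1: ids {4} → SUM(m.qty)=20
  6: ids {21} → SUM(m.qty)=190
  9: ids {7} → SUM(m.qty)=176
  11: ids {2, 3, 6, 11, 16, 28} → SUM(m.qty)=745

Noa | 20 ; Dana | 190 ; Sam | 176 ; Sam | 745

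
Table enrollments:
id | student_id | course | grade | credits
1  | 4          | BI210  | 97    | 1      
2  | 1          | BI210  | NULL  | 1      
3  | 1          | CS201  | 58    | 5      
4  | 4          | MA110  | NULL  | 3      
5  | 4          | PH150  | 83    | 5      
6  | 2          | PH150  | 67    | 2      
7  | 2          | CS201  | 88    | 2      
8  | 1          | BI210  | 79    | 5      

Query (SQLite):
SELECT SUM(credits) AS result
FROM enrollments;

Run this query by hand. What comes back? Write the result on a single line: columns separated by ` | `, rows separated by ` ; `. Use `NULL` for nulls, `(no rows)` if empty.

24

All credits values: [1, 1, 5, 3, 5, 2, 2, 5].
SUM of non-NULL values = 24.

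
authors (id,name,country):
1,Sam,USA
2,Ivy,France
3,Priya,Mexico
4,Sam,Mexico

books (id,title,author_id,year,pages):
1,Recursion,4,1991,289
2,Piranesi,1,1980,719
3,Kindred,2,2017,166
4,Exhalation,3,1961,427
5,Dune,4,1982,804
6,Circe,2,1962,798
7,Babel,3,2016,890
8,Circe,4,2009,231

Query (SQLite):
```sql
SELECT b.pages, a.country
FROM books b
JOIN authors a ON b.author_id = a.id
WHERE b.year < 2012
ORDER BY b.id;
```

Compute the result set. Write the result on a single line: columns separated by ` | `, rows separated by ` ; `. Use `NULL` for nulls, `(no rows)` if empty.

289 | Mexico ; 719 | USA ; 427 | Mexico ; 804 | Mexico ; 798 | France ; 231 | Mexico

Each books row matches the authors row where author_id = authors.id.
Then keep rows with b.year < 2012.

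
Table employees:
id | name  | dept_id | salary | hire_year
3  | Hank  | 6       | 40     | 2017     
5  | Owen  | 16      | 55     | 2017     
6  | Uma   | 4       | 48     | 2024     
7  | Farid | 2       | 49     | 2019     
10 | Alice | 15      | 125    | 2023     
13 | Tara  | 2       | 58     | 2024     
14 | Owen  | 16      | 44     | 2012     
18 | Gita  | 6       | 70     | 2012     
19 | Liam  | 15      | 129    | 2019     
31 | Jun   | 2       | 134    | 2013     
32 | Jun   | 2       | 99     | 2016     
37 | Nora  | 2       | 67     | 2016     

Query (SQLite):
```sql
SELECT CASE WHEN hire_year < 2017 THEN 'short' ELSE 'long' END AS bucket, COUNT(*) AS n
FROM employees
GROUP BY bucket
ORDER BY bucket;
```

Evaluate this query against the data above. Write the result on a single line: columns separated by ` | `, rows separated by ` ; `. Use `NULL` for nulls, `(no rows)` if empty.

Bucket rows by hire_year < 2017 → 'short' else 'long'; count each bucket.

long | 7 ; short | 5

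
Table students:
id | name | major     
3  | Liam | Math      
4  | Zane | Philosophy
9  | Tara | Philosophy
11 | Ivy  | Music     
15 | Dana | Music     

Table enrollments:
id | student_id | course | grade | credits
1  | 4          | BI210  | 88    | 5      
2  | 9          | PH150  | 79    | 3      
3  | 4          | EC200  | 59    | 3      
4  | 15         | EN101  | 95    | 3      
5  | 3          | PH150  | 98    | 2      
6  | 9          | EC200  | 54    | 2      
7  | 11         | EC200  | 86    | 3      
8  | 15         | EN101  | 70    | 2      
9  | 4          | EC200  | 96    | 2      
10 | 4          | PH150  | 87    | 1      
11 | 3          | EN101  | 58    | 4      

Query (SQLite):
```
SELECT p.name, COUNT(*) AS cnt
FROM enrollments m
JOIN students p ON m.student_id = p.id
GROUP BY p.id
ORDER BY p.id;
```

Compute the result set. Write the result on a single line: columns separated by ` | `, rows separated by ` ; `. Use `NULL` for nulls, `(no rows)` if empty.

Liam | 2 ; Zane | 4 ; Tara | 2 ; Ivy | 1 ; Dana | 2

Join each enrollments row to its students via student_id.
Group joined rows by students.id; compute COUNT(*) per group.
  3: ids {5, 11} → COUNT(*)=2
  4: ids {1, 3, 9, 10} → COUNT(*)=4
  9: ids {2, 6} → COUNT(*)=2
  11: ids {7} → COUNT(*)=1
  15: ids {4, 8} → COUNT(*)=2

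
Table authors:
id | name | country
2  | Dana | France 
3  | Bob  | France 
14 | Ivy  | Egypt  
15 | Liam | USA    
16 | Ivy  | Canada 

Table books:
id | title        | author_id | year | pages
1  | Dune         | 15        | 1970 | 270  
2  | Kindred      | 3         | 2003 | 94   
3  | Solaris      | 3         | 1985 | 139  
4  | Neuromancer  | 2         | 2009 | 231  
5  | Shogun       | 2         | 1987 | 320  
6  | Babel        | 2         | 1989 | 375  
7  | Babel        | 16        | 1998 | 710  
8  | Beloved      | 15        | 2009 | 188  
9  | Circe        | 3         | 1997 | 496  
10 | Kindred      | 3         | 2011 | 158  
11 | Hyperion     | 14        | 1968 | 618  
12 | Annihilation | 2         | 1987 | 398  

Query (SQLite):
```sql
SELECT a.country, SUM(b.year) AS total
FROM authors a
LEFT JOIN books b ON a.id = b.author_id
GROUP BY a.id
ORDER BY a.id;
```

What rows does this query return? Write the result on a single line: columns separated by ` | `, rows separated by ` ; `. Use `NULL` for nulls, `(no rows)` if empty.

LEFT JOIN keeps every authors row; unmatched ones get NULL for books columns.
Group by authors.id and compute SUM(b.year). SUM over an all-NULL group is NULL.
  2: ids {4, 5, 6, 12} → SUM(b.year)=7972
  3: ids {2, 3, 9, 10} → SUM(b.year)=7996
  14: ids {11} → SUM(b.year)=1968
  15: ids {1, 8} → SUM(b.year)=3979
  16: ids {7} → SUM(b.year)=1998

France | 7972 ; France | 7996 ; Egypt | 1968 ; USA | 3979 ; Canada | 1998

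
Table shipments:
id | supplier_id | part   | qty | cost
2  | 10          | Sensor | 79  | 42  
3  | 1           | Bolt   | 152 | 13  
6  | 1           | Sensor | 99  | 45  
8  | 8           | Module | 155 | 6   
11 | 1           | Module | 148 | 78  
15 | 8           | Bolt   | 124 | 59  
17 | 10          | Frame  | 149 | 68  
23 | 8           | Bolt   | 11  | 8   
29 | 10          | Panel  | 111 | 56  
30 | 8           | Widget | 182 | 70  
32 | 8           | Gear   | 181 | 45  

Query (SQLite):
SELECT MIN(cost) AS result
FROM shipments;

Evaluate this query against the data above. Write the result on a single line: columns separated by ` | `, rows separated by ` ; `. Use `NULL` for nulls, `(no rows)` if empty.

6

All cost values: [42, 13, 45, 6, 78, 59, 68, 8, 56, 70, 45].
MIN of non-NULL values = 6.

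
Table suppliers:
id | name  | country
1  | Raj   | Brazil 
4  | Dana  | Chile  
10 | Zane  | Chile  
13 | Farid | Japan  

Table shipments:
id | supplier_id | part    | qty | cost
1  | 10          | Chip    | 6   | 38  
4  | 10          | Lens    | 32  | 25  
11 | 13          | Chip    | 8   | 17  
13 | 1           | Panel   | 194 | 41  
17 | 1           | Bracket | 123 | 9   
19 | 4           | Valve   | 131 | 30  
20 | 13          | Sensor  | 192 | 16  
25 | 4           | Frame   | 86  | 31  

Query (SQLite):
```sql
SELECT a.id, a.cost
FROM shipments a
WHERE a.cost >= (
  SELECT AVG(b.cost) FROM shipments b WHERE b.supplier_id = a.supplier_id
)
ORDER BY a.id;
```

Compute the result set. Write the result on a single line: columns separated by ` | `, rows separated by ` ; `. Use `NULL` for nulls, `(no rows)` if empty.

1 | 38 ; 11 | 17 ; 13 | 41 ; 25 | 31

For each shipments row a, compute AVG(cost) over rows sharing a.supplier_id.
Keep row a if a.cost >= that per-group AVG.
  supplier_id=1: AVG(cost) = 25.0
  supplier_id=4: AVG(cost) = 30.5
  supplier_id=10: AVG(cost) = 31.5
  supplier_id=13: AVG(cost) = 16.5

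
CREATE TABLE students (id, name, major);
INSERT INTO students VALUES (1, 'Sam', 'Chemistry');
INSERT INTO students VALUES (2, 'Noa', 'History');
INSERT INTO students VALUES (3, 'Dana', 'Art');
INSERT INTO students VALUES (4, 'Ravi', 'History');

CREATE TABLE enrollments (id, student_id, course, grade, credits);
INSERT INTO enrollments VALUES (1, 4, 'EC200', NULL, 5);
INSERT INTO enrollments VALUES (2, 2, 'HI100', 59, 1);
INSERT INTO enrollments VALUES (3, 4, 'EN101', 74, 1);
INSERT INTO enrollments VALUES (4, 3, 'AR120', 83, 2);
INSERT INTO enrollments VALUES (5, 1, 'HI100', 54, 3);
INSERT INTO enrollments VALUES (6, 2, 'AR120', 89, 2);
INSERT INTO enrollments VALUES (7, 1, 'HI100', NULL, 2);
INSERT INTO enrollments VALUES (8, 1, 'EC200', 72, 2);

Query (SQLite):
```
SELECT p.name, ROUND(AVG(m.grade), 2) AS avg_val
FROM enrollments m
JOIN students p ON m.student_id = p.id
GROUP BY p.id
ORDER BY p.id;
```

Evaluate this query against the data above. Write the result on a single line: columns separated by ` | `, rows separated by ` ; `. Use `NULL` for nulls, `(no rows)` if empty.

Join each enrollments row to its students via student_id.
Group joined rows by students.id; compute ROUND(AVG(m.grade), 2) per group.
  1: ids {5, 7, 8} → ROUND(AVG(m.grade), 2)=63
  2: ids {2, 6} → ROUND(AVG(m.grade), 2)=74
  3: ids {4} → ROUND(AVG(m.grade), 2)=83
  4: ids {1, 3} → ROUND(AVG(m.grade), 2)=74

Sam | 63 ; Noa | 74 ; Dana | 83 ; Ravi | 74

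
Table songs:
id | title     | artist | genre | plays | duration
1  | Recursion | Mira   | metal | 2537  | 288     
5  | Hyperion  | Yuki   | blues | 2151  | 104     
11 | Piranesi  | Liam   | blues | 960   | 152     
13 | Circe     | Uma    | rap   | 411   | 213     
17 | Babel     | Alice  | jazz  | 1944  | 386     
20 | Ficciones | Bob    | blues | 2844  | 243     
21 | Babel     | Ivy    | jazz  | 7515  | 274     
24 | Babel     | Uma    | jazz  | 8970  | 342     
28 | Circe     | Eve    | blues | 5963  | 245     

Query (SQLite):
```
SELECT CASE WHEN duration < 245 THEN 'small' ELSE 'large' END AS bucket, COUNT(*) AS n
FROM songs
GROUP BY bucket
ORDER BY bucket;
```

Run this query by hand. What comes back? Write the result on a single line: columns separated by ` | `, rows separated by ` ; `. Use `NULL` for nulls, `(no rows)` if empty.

Bucket rows by duration < 245 → 'small' else 'large'; count each bucket.

large | 5 ; small | 4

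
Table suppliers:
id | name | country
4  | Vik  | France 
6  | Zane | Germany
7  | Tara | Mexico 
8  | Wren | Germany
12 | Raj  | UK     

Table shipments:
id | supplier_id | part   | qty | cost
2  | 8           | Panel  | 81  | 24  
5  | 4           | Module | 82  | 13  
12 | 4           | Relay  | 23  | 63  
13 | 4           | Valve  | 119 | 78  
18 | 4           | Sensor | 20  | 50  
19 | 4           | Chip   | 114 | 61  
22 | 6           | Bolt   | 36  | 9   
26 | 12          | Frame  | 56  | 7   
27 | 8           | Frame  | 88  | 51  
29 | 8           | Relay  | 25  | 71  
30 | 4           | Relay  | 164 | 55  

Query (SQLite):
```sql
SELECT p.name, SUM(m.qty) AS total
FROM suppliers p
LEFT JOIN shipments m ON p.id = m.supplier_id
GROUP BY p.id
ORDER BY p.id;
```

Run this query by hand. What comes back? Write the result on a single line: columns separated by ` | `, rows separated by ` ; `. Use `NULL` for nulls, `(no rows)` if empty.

Vik | 522 ; Zane | 36 ; Tara | NULL ; Wren | 194 ; Raj | 56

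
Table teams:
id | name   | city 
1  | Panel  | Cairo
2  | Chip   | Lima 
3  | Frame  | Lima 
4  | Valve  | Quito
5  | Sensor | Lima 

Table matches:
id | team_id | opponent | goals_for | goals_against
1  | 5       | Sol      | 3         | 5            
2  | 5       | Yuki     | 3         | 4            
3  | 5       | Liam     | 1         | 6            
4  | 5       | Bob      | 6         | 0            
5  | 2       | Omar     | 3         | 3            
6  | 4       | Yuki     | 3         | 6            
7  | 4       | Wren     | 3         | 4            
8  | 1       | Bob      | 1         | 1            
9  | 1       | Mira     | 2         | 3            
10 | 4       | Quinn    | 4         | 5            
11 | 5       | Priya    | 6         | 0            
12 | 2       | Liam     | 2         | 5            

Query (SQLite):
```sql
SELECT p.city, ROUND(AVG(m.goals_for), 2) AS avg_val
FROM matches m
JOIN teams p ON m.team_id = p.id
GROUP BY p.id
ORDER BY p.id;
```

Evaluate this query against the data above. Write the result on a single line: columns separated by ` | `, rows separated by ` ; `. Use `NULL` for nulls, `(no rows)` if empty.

Cairo | 1.5 ; Lima | 2.5 ; Quito | 3.33 ; Lima | 3.8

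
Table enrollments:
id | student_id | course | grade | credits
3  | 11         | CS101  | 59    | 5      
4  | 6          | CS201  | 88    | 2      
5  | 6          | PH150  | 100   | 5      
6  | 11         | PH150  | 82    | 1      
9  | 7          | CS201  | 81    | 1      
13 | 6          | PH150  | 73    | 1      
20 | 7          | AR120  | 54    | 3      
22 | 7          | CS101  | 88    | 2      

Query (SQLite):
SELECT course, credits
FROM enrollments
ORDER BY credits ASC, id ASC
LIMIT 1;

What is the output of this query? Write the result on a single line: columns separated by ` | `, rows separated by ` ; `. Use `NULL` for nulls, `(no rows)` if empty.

Sort by credits asc, tiebreak id asc: (1, id=6), (1, id=9), (1, id=13), (2, id=4) …. Take first 1.

PH150 | 1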